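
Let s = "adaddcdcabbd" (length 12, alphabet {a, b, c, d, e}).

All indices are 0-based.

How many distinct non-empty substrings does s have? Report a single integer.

68

sorted suffixes:
  #0 SA[0]=8  'abbd'
  #1 SA[1]=0  'adaddcdcabbd'
  #2 SA[2]=2  'addcdcabbd'
  #3 SA[3]=9  'bbd'
  #4 SA[4]=10  'bd'
  #5 SA[5]=7  'cabbd'
  #6 SA[6]=5  'cdcabbd'
  #7 SA[7]=11  'd'
  #8 SA[8]=1  'daddcdcabbd'
  #9 SA[9]=6  'dcabbd'
  #10 SA[10]=4  'dcdcabbd'
  #11 SA[11]=3  'ddcdcabbd'

SA = [8, 0, 2, 9, 10, 7, 5, 11, 1, 6, 4, 3]
rank  pair      lcp
   1  s[8:],s[0:]  1  'a'
   2  s[0:],s[2:]  2  'ad'
   3  s[2:],s[9:]  0  ''
   4  s[9:],s[10:]  1  'b'
   5  s[10:],s[7:]  0  ''
   6  s[7:],s[5:]  1  'c'
   7  s[5:],s[11:]  0  ''
   8  s[11:],s[1:]  1  'd'
   9  s[1:],s[6:]  1  'd'
  10  s[6:],s[4:]  2  'dc'
  11  s[4:],s[3:]  1  'd'

n(n+1)/2 = 12·13/2 = 78
Σ LCP = 0 + 1 + 2 + 0 + 1 + 0 + 1 + 0 + 1 + 1 + 2 + 1 = 10
distinct = 78 − 10 = 68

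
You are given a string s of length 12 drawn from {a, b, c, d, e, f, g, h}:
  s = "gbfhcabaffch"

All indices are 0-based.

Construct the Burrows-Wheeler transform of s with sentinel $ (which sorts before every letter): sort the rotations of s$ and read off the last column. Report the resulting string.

rank  rotation       last
    0  $gbfhcabaffch  h
    1  abaffch$gbfhc  c
    2  affch$gbfhcab  b
    3  baffch$gbfhca  a
    4  bfhcabaffch$g  g
    5  cabaffch$gbfh  h
    6  ch$gbfhcabaff  f
    7  fch$gbfhcabaf  f
    8  ffch$gbfhcaba  a
    9  fhcabaffch$gb  b
   10  gbfhcabaffch$  $
   11  h$gbfhcabaffc  c
   12  hcabaffch$gbf  f

hcbaghffab$cf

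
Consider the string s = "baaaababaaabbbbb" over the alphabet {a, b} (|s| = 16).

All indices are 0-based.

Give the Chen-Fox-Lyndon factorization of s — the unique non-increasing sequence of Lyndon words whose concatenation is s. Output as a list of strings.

emit factor 1: 'b' (i=0, period=1)
emit factor 2: 'aaaababaaabbbbb' (i=1, period=15)

["b", "aaaababaaabbbbb"]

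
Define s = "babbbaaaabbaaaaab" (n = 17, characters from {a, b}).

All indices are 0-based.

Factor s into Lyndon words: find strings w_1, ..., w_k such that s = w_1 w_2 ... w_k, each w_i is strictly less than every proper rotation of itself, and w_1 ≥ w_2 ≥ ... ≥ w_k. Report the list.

["b", "abbb", "aaaabb", "aaaaab"]

emit factor 1: 'b' (i=0, period=1)
emit factor 2: 'abbb' (i=1, period=4)
emit factor 3: 'aaaabb' (i=5, period=6)
emit factor 4: 'aaaaab' (i=11, period=6)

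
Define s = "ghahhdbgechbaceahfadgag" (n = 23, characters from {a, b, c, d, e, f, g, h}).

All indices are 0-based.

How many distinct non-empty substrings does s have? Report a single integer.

260

rank | idx | suffix
   0 |  12 | aceahfadgag
   1 |  18 | adgag
   2 |  21 | ag
   3 |  15 | ahfadgag
   4 |   2 | ahhdbgechbaceahfadgag
   5 |  11 | baceahfadgag
   6 |   6 | bgechbaceahfadgag
   7 |  13 | ceahfadgag
   8 |   9 | chbaceahfadgag
   9 |   5 | dbgechbaceahfadgag
  10 |  19 | dgag
  11 |  14 | eahfadgag
  12 |   8 | echbaceahfadgag
  13 |  17 | fadgag
  14 |  22 | g
  15 |  20 | gag
  16 |   7 | gechbaceahfadgag
  17 |   0 | ghahhdbgechbaceahfadgag
  18 |   1 | hahhdbgechbaceahfadgag
  19 |  10 | hbaceahfadgag
  20 |   4 | hdbgechbaceahfadgag
  21 |  16 | hfadgag
  22 |   3 | hhdbgechbaceahfadgag

SA = [12, 18, 21, 15, 2, 11, 6, 13, 9, 5, 19, 14, 8, 17, 22, 20, 7, 0, 1, 10, 4, 16, 3]
[i] adj suffixes → lcp
  [1] 12/18 → 1 ('a')
  [2] 18/21 → 1 ('a')
  [3] 21/15 → 1 ('a')
  [4] 15/2 → 2 ('ah')
  [5] 2/11 → 0 ('')
  [6] 11/6 → 1 ('b')
  [7] 6/13 → 0 ('')
  [8] 13/9 → 1 ('c')
  [9] 9/5 → 0 ('')
  [10] 5/19 → 1 ('d')
  [11] 19/14 → 0 ('')
  [12] 14/8 → 1 ('e')
  [13] 8/17 → 0 ('')
  [14] 17/22 → 0 ('')
  [15] 22/20 → 1 ('g')
  [16] 20/7 → 1 ('g')
  [17] 7/0 → 1 ('g')
  [18] 0/1 → 0 ('')
  [19] 1/10 → 1 ('h')
  [20] 10/4 → 1 ('h')
  [21] 4/16 → 1 ('h')
  [22] 16/3 → 1 ('h')

n(n+1)/2 = 23·24/2 = 276
Σ LCP = 0 + 1 + 1 + 1 + 2 + 0 + 1 + 0 + 1 + 0 + 1 + 0 + 1 + 0 + 0 + 1 + 1 + 1 + 0 + 1 + 1 + 1 + 1 = 16
distinct = 276 − 16 = 260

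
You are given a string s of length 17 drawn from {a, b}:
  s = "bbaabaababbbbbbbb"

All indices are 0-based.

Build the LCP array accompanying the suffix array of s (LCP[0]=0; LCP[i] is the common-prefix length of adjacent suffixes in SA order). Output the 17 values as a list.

sorted suffixes:
  #0 SA[0]=2  'aabaababbbbbbbb'
  #1 SA[1]=5  'aababbbbbbbb'
  #2 SA[2]=3  'abaababbbbbbbb'
  #3 SA[3]=6  'ababbbbbbbb'
  #4 SA[4]=8  'abbbbbbbb'
  #5 SA[5]=16  'b'
  #6 SA[6]=1  'baabaababbbbbbbb'
  #7 SA[7]=4  'baababbbbbbbb'
  #8 SA[8]=7  'babbbbbbbb'
  #9 SA[9]=15  'bb'
  #10 SA[10]=0  'bbaabaababbbbbbbb'
  #11 SA[11]=14  'bbb'
  #12 SA[12]=13  'bbbb'
  #13 SA[13]=12  'bbbbb'
  #14 SA[14]=11  'bbbbbb'
  #15 SA[15]=10  'bbbbbbb'
  #16 SA[16]=9  'bbbbbbbb'

SA = [2, 5, 3, 6, 8, 16, 1, 4, 7, 15, 0, 14, 13, 12, 11, 10, 9]
i: (SA[i-1],SA[i]) lcp shared
  1: (2,5) 4 'aaba'
  2: (5,3) 1 'a'
  3: (3,6) 3 'aba'
  4: (6,8) 2 'ab'
  5: (8,16) 0 ''
  6: (16,1) 1 'b'
  7: (1,4) 5 'baaba'
  8: (4,7) 2 'ba'
  9: (7,15) 1 'b'
  10: (15,0) 2 'bb'
  11: (0,14) 2 'bb'
  12: (14,13) 3 'bbb'
  13: (13,12) 4 'bbbb'
  14: (12,11) 5 'bbbbb'
  15: (11,10) 6 'bbbbbb'
  16: (10,9) 7 'bbbbbbb'

[0, 4, 1, 3, 2, 0, 1, 5, 2, 1, 2, 2, 3, 4, 5, 6, 7]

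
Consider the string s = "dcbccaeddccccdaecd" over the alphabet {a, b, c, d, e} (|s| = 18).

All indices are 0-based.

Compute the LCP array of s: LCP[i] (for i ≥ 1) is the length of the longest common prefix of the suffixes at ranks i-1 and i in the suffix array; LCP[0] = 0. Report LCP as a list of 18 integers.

rank→(start, suffix):
  0 → (14, 'aecd')
  1 → (5, 'aeddccccdaecd')
  2 → (2, 'bccaeddccccdaecd')
  3 → (4, 'caeddccccdaecd')
  4 → (1, 'cbccaeddccccdaecd')
  5 → (3, 'ccaeddccccdaecd')
  6 → (9, 'ccccdaecd')
  7 → (10, 'cccdaecd')
  8 → (11, 'ccdaecd')
  9 → (16, 'cd')
  10 → (12, 'cdaecd')
  11 → (17, 'd')
  12 → (13, 'daecd')
  13 → (0, 'dcbccaeddccccdaecd')
  14 → (8, 'dccccdaecd')
  15 → (7, 'ddccccdaecd')
  16 → (15, 'ecd')
  17 → (6, 'eddccccdaecd')

SA = [14, 5, 2, 4, 1, 3, 9, 10, 11, 16, 12, 17, 13, 0, 8, 7, 15, 6]
rank  pair      lcp
   1  s[14:],s[5:]  2  'ae'
   2  s[5:],s[2:]  0  ''
   3  s[2:],s[4:]  0  ''
   4  s[4:],s[1:]  1  'c'
   5  s[1:],s[3:]  1  'c'
   6  s[3:],s[9:]  2  'cc'
   7  s[9:],s[10:]  3  'ccc'
   8  s[10:],s[11:]  2  'cc'
   9  s[11:],s[16:]  1  'c'
  10  s[16:],s[12:]  2  'cd'
  11  s[12:],s[17:]  0  ''
  12  s[17:],s[13:]  1  'd'
  13  s[13:],s[0:]  1  'd'
  14  s[0:],s[8:]  2  'dc'
  15  s[8:],s[7:]  1  'd'
  16  s[7:],s[15:]  0  ''
  17  s[15:],s[6:]  1  'e'

[0, 2, 0, 0, 1, 1, 2, 3, 2, 1, 2, 0, 1, 1, 2, 1, 0, 1]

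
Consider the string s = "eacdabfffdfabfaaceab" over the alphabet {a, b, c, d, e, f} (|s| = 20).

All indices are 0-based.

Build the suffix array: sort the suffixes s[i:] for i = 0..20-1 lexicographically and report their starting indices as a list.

rank→(start, suffix):
  0 → (14, 'aaceab')
  1 → (18, 'ab')
  2 → (11, 'abfaaceab')
  3 → (4, 'abfffdfabfaaceab')
  4 → (1, 'acdabfffdfabfaaceab')
  5 → (15, 'aceab')
  6 → (19, 'b')
  7 → (12, 'bfaaceab')
  8 → (5, 'bfffdfabfaaceab')
  9 → (2, 'cdabfffdfabfaaceab')
  10 → (16, 'ceab')
  11 → (3, 'dabfffdfabfaaceab')
  12 → (9, 'dfabfaaceab')
  13 → (17, 'eab')
  14 → (0, 'eacdabfffdfabfaaceab')
  15 → (13, 'faaceab')
  16 → (10, 'fabfaaceab')
  17 → (8, 'fdfabfaaceab')
  18 → (7, 'ffdfabfaaceab')
  19 → (6, 'fffdfabfaaceab')

[14, 18, 11, 4, 1, 15, 19, 12, 5, 2, 16, 3, 9, 17, 0, 13, 10, 8, 7, 6]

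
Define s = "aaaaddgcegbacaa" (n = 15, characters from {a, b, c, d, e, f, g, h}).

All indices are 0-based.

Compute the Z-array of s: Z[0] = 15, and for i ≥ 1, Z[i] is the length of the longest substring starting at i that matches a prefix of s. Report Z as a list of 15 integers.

[15, 3, 2, 1, 0, 0, 0, 0, 0, 0, 0, 1, 0, 2, 1]

Z[0]=15
i=1: fresh scan; Z[1]=3 grow→box=[1,4)
i=2: min(r-i=2, Z[1]=3)=2; Z[2]=2
i=3: min(r-i=1, Z[2]=2)=1; Z[3]=1
i=4: fresh scan; Z[4]=0
i=5: fresh scan; Z[5]=0
i=6: fresh scan; Z[6]=0
i=7: fresh scan; Z[7]=0
i=8: fresh scan; Z[8]=0
i=9: fresh scan; Z[9]=0
i=10: fresh scan; Z[10]=0
i=11: fresh scan; Z[11]=1 grow→box=[11,12)
i=12: fresh scan; Z[12]=0
i=13: fresh scan; Z[13]=2 grow→box=[13,15)
i=14: min(r-i=1, Z[1]=3)=1; Z[14]=1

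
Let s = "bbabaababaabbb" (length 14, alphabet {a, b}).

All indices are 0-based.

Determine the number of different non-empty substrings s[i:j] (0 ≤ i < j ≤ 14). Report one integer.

73

rank | idx | suffix
   0 |   4 | aababaabbb
   1 |   9 | aabbb
   2 |   2 | abaababaabbb
   3 |   7 | abaabbb
   4 |   5 | ababaabbb
   5 |  10 | abbb
   6 |  13 | b
   7 |   3 | baababaabbb
   8 |   8 | baabbb
   9 |   1 | babaababaabbb
  10 |   6 | babaabbb
  11 |  12 | bb
  12 |   0 | bbabaababaabbb
  13 |  11 | bbb

SA = [4, 9, 2, 7, 5, 10, 13, 3, 8, 1, 6, 12, 0, 11]
[i] adj suffixes → lcp
  [1] 4/9 → 3 ('aab')
  [2] 9/2 → 1 ('a')
  [3] 2/7 → 5 ('abaab')
  [4] 7/5 → 3 ('aba')
  [5] 5/10 → 2 ('ab')
  [6] 10/13 → 0 ('')
  [7] 13/3 → 1 ('b')
  [8] 3/8 → 4 ('baab')
  [9] 8/1 → 2 ('ba')
  [10] 1/6 → 6 ('babaab')
  [11] 6/12 → 1 ('b')
  [12] 12/0 → 2 ('bb')
  [13] 0/11 → 2 ('bb')

n(n+1)/2 = 14·15/2 = 105
Σ LCP = 0 + 3 + 1 + 5 + 3 + 2 + 0 + 1 + 4 + 2 + 6 + 1 + 2 + 2 = 32
distinct = 105 − 32 = 73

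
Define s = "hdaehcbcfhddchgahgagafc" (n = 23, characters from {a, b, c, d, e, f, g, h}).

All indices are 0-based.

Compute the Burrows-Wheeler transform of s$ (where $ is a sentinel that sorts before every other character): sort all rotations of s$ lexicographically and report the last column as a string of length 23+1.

rank  rotation                  last
    0  $hdaehcbcfhddchgahgagafc  c
    1  aehcbcfhddchgahgagafc$hd  d
    2  afc$hdaehcbcfhddchgahgag  g
    3  agafc$hdaehcbcfhddchgahg  g
    4  ahgagafc$hdaehcbcfhddchg  g
    5  bcfhddchgahgagafc$hdaehc  c
    6  c$hdaehcbcfhddchgahgagaf  f
    7  cbcfhddchgahgagafc$hdaeh  h
    8  cfhddchgahgagafc$hdaehcb  b
    9  chgahgagafc$hdaehcbcfhdd  d
   10  daehcbcfhddchgahgagafc$h  h
   11  dchgahgagafc$hdaehcbcfhd  d
   12  ddchgahgagafc$hdaehcbcfh  h
   13  ehcbcfhddchgahgagafc$hda  a
   14  fc$hdaehcbcfhddchgahgaga  a
   15  fhddchgahgagafc$hdaehcbc  c
   16  gafc$hdaehcbcfhddchgahga  a
   17  gagafc$hdaehcbcfhddchgah  h
   18  gahgagafc$hdaehcbcfhddch  h
   19  hcbcfhddchgahgagafc$hdae  e
   20  hdaehcbcfhddchgahgagafc$  $
   21  hddchgahgagafc$hdaehcbcf  f
   22  hgagafc$hdaehcbcfhddchga  a
   23  hgahgagafc$hdaehcbcfhddc  c

cdgggcfhbdhdhaacahhe$fac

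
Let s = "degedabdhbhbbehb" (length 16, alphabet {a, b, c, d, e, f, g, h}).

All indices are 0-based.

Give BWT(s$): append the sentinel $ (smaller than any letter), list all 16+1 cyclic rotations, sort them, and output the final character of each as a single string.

rank  rotation           last
    0  $degedabdhbhbbehb  b
    1  abdhbhbbehb$deged  d
    2  b$degedabdhbhbbeh  h
    3  bbehb$degedabdhbh  h
    4  bdhbhbbehb$degeda  a
    5  behb$degedabdhbhb  b
    6  bhbbehb$degedabdh  h
    7  dabdhbhbbehb$dege  e
    8  degedabdhbhbbehb$  $
    9  dhbhbbehb$degedab  b
   10  edabdhbhbbehb$deg  g
   11  egedabdhbhbbehb$d  d
   12  ehb$degedabdhbhbb  b
   13  gedabdhbhbbehb$de  e
   14  hb$degedabdhbhbbe  e
   15  hbbehb$degedabdhb  b
   16  hbhbbehb$degedabd  d

bdhhabhe$bgdbeebd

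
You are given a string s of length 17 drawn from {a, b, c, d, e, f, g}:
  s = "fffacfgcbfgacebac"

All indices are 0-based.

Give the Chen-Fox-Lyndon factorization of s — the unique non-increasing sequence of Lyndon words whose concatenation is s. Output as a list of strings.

["f", "f", "f", "acfgcbfg", "aceb", "ac"]

emit factor 1: 'f' (i=0, period=1)
emit factor 2: 'f' (i=1, period=1)
emit factor 3: 'f' (i=2, period=1)
emit factor 4: 'acfgcbfg' (i=3, period=8)
emit factor 5: 'aceb' (i=11, period=4)
emit factor 6: 'ac' (i=15, period=2)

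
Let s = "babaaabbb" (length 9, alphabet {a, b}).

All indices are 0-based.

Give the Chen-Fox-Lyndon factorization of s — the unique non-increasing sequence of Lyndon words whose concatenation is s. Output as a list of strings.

emit factor 1: 'b' (i=0, period=1)
emit factor 2: 'ab' (i=1, period=2)
emit factor 3: 'aaabbb' (i=3, period=6)

["b", "ab", "aaabbb"]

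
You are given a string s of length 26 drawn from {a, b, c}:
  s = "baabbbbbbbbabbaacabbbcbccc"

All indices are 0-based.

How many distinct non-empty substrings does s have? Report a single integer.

sorted suffixes:
  #0 SA[0]=1  'aabbbbbbbbabbaacabbbcbccc'
  #1 SA[1]=14  'aacabbbcbccc'
  #2 SA[2]=11  'abbaacabbbcbccc'
  #3 SA[3]=2  'abbbbbbbbabbaacabbbcbccc'
  #4 SA[4]=17  'abbbcbccc'
  #5 SA[5]=15  'acabbbcbccc'
  #6 SA[6]=0  'baabbbbbbbbabbaacabbbcbccc'
  #7 SA[7]=13  'baacabbbcbccc'
  #8 SA[8]=10  'babbaacabbbcbccc'
  #9 SA[9]=12  'bbaacabbbcbccc'
  #10 SA[10]=9  'bbabbaacabbbcbccc'
  #11 SA[11]=8  'bbbabbaacabbbcbccc'
  #12 SA[12]=7  'bbbbabbaacabbbcbccc'
  #13 SA[13]=6  'bbbbbabbaacabbbcbccc'
  #14 SA[14]=5  'bbbbbbabbaacabbbcbccc'
  #15 SA[15]=4  'bbbbbbbabbaacabbbcbccc'
  #16 SA[16]=3  'bbbbbbbbabbaacabbbcbccc'
  #17 SA[17]=18  'bbbcbccc'
  #18 SA[18]=19  'bbcbccc'
  #19 SA[19]=20  'bcbccc'
  #20 SA[20]=22  'bccc'
  #21 SA[21]=25  'c'
  #22 SA[22]=16  'cabbbcbccc'
  #23 SA[23]=21  'cbccc'
  #24 SA[24]=24  'cc'
  #25 SA[25]=23  'ccc'

SA = [1, 14, 11, 2, 17, 15, 0, 13, 10, 12, 9, 8, 7, 6, 5, 4, 3, 18, 19, 20, 22, 25, 16, 21, 24, 23]
rank  pair      lcp
   1  s[1:],s[14:]  2  'aa'
   2  s[14:],s[11:]  1  'a'
   3  s[11:],s[2:]  3  'abb'
   4  s[2:],s[17:]  4  'abbb'
   5  s[17:],s[15:]  1  'a'
   6  s[15:],s[0:]  0  ''
   7  s[0:],s[13:]  3  'baa'
   8  s[13:],s[10:]  2  'ba'
   9  s[10:],s[12:]  1  'b'
  10  s[12:],s[9:]  3  'bba'
  11  s[9:],s[8:]  2  'bb'
  12  s[8:],s[7:]  3  'bbb'
  13  s[7:],s[6:]  4  'bbbb'
  14  s[6:],s[5:]  5  'bbbbb'
  15  s[5:],s[4:]  6  'bbbbbb'
  16  s[4:],s[3:]  7  'bbbbbbb'
  17  s[3:],s[18:]  3  'bbb'
  18  s[18:],s[19:]  2  'bb'
  19  s[19:],s[20:]  1  'b'
  20  s[20:],s[22:]  2  'bc'
  21  s[22:],s[25:]  0  ''
  22  s[25:],s[16:]  1  'c'
  23  s[16:],s[21:]  1  'c'
  24  s[21:],s[24:]  1  'c'
  25  s[24:],s[23:]  2  'cc'

n(n+1)/2 = 26·27/2 = 351
Σ LCP = 0 + 2 + 1 + 3 + 4 + 1 + 0 + 3 + 2 + 1 + 3 + 2 + 3 + 4 + 5 + 6 + 7 + 3 + 2 + 1 + 2 + 0 + 1 + 1 + 1 + 2 = 60
distinct = 351 − 60 = 291

291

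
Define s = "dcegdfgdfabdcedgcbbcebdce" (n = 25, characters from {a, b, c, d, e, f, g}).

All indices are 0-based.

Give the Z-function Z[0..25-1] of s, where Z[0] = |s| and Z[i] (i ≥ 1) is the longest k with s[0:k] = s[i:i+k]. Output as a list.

Z[0]=25
i=1: fresh scan; Z[1]=0
i=2: fresh scan; Z[2]=0
i=3: fresh scan; Z[3]=0
i=4: fresh scan; Z[4]=1 extend→box=[4,5)
i=5: fresh scan; Z[5]=0
i=6: fresh scan; Z[6]=0
i=7: fresh scan; Z[7]=1 extend→box=[7,8)
i=8: fresh scan; Z[8]=0
i=9: fresh scan; Z[9]=0
i=10: fresh scan; Z[10]=0
i=11: fresh scan; Z[11]=3 extend→box=[11,14)
i=12: min(r-i=2, Z[1]=0)=0; Z[12]=0
i=13: min(r-i=1, Z[2]=0)=0; Z[13]=0
i=14: fresh scan; Z[14]=1 extend→box=[14,15)
i=15: fresh scan; Z[15]=0
i=16: fresh scan; Z[16]=0
i=17: fresh scan; Z[17]=0
i=18: fresh scan; Z[18]=0
i=19: fresh scan; Z[19]=0
i=20: fresh scan; Z[20]=0
i=21: fresh scan; Z[21]=0
i=22: fresh scan; Z[22]=3 extend→box=[22,25)
i=23: min(r-i=2, Z[1]=0)=0; Z[23]=0
i=24: min(r-i=1, Z[2]=0)=0; Z[24]=0

[25, 0, 0, 0, 1, 0, 0, 1, 0, 0, 0, 3, 0, 0, 1, 0, 0, 0, 0, 0, 0, 0, 3, 0, 0]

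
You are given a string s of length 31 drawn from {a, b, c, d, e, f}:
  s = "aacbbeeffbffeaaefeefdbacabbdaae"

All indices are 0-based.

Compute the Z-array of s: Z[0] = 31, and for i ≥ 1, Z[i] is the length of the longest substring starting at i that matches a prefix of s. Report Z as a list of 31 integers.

Z[0]=31
i=1: outside box; Z[1]=1 grow→box=[1,2)
i=2: outside box; Z[2]=0
i=3: outside box; Z[3]=0
i=4: outside box; Z[4]=0
i=5: outside box; Z[5]=0
i=6: outside box; Z[6]=0
i=7: outside box; Z[7]=0
i=8: outside box; Z[8]=0
i=9: outside box; Z[9]=0
i=10: outside box; Z[10]=0
i=11: outside box; Z[11]=0
i=12: outside box; Z[12]=0
i=13: outside box; Z[13]=2 grow→box=[13,15)
i=14: min(r-i=1, Z[1]=1)=1; Z[14]=1
i=15: outside box; Z[15]=0
i=16: outside box; Z[16]=0
i=17: outside box; Z[17]=0
i=18: outside box; Z[18]=0
i=19: outside box; Z[19]=0
i=20: outside box; Z[20]=0
i=21: outside box; Z[21]=0
i=22: outside box; Z[22]=1 grow→box=[22,23)
i=23: outside box; Z[23]=0
i=24: outside box; Z[24]=1 grow→box=[24,25)
i=25: outside box; Z[25]=0
i=26: outside box; Z[26]=0
i=27: outside box; Z[27]=0
i=28: outside box; Z[28]=2 grow→box=[28,30)
i=29: min(r-i=1, Z[1]=1)=1; Z[29]=1
i=30: outside box; Z[30]=0

[31, 1, 0, 0, 0, 0, 0, 0, 0, 0, 0, 0, 0, 2, 1, 0, 0, 0, 0, 0, 0, 0, 1, 0, 1, 0, 0, 0, 2, 1, 0]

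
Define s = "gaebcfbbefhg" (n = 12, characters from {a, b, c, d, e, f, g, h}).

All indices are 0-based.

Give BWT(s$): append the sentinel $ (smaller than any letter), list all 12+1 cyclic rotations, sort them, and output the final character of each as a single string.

rank  rotation       last
    0  $gaebcfbbefhg  g
    1  aebcfbbefhg$g  g
    2  bbefhg$gaebcf  f
    3  bcfbbefhg$gae  e
    4  befhg$gaebcfb  b
    5  cfbbefhg$gaeb  b
    6  ebcfbbefhg$ga  a
    7  efhg$gaebcfbb  b
    8  fbbefhg$gaebc  c
    9  fhg$gaebcfbbe  e
   10  g$gaebcfbbefh  h
   11  gaebcfbbefhg$  $
   12  hg$gaebcfbbef  f

ggfebbabceh$f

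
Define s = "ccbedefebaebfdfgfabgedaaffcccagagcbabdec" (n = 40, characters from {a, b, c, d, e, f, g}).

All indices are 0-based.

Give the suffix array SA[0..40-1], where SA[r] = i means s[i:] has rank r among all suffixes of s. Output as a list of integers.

[22, 35, 17, 9, 23, 29, 31, 34, 8, 36, 2, 11, 18, 39, 28, 33, 1, 27, 0, 26, 21, 37, 4, 13, 7, 10, 38, 20, 3, 5, 16, 25, 12, 6, 24, 14, 30, 32, 19, 15]

rank→(start, suffix):
  0 → (22, 'aaffcccagagcbabdec')
  1 → (35, 'abdec')
  2 → (17, 'abgedaaffcccagagcbabdec')
  3 → (9, 'aebfdfgfabgedaaffcccagagcbabdec')
  4 → (23, 'affcccagagcbabdec')
  5 → (29, 'agagcbabdec')
  6 → (31, 'agcbabdec')
  7 → (34, 'babdec')
  8 → (8, 'baebfdfgfabgedaaffcccagagcbabdec')
  9 → (36, 'bdec')
  10 → (2, 'bedefebaebfdfgfabgedaaffcccagagcbabdec')
  11 → (11, 'bfdfgfabgedaaffcccagagcbabdec')
  12 → (18, 'bgedaaffcccagagcbabdec')
  13 → (39, 'c')
  14 → (28, 'cagagcbabdec')
  15 → (33, 'cbabdec')
  16 → (1, 'cbedefebaebfdfgfabgedaaffcccagagcbabdec')
  17 → (27, 'ccagagcbabdec')
  18 → (0, 'ccbedefebaebfdfgfabgedaaffcccagagcbabdec')
  19 → (26, 'cccagagcbabdec')
  20 → (21, 'daaffcccagagcbabdec')
  21 → (37, 'dec')
  22 → (4, 'defebaebfdfgfabgedaaffcccagagcbabdec')
  23 → (13, 'dfgfabgedaaffcccagagcbabdec')
  24 → (7, 'ebaebfdfgfabgedaaffcccagagcbabdec')
  25 → (10, 'ebfdfgfabgedaaffcccagagcbabdec')
  26 → (38, 'ec')
  27 → (20, 'edaaffcccagagcbabdec')
  28 → (3, 'edefebaebfdfgfabgedaaffcccagagcbabdec')
  29 → (5, 'efebaebfdfgfabgedaaffcccagagcbabdec')
  30 → (16, 'fabgedaaffcccagagcbabdec')
  31 → (25, 'fcccagagcbabdec')
  32 → (12, 'fdfgfabgedaaffcccagagcbabdec')
  33 → (6, 'febaebfdfgfabgedaaffcccagagcbabdec')
  34 → (24, 'ffcccagagcbabdec')
  35 → (14, 'fgfabgedaaffcccagagcbabdec')
  36 → (30, 'gagcbabdec')
  37 → (32, 'gcbabdec')
  38 → (19, 'gedaaffcccagagcbabdec')
  39 → (15, 'gfabgedaaffcccagagcbabdec')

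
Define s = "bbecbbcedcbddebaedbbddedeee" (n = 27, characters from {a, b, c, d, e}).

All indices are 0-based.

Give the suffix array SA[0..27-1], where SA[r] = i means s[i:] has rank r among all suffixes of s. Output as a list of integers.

rank→(start, suffix):
  0 → (15, 'aedbbddedeee')
  1 → (14, 'baedbbddedeee')
  2 → (4, 'bbcedcbddebaedbbddedeee')
  3 → (18, 'bbddedeee')
  4 → (0, 'bbecbbcedcbddebaedbbddedeee')
  5 → (5, 'bcedcbddebaedbbddedeee')
  6 → (10, 'bddebaedbbddedeee')
  7 → (19, 'bddedeee')
  8 → (1, 'becbbcedcbddebaedbbddedeee')
  9 → (3, 'cbbcedcbddebaedbbddedeee')
  10 → (9, 'cbddebaedbbddedeee')
  11 → (6, 'cedcbddebaedbbddedeee')
  12 → (17, 'dbbddedeee')
  13 → (8, 'dcbddebaedbbddedeee')
  14 → (11, 'ddebaedbbddedeee')
  15 → (20, 'ddedeee')
  16 → (12, 'debaedbbddedeee')
  17 → (21, 'dedeee')
  18 → (23, 'deee')
  19 → (26, 'e')
  20 → (13, 'ebaedbbddedeee')
  21 → (2, 'ecbbcedcbddebaedbbddedeee')
  22 → (16, 'edbbddedeee')
  23 → (7, 'edcbddebaedbbddedeee')
  24 → (22, 'edeee')
  25 → (25, 'ee')
  26 → (24, 'eee')

[15, 14, 4, 18, 0, 5, 10, 19, 1, 3, 9, 6, 17, 8, 11, 20, 12, 21, 23, 26, 13, 2, 16, 7, 22, 25, 24]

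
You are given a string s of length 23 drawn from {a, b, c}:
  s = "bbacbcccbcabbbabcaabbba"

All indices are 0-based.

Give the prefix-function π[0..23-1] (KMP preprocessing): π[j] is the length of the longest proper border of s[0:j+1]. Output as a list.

[0, 1, 0, 0, 1, 0, 0, 0, 1, 0, 0, 1, 2, 2, 3, 1, 0, 0, 0, 1, 2, 2, 3]

π[0] = 0
j=1 s[j]='b': π[1]=1 (border 'b')
j=2 s[j]='a': k: 1→0; π[2]=0 (border '')
j=3 s[j]='c': π[3]=0 (border '')
j=4 s[j]='b': π[4]=1 (border 'b')
j=5 s[j]='c': k: 1→0; π[5]=0 (border '')
j=6 s[j]='c': π[6]=0 (border '')
j=7 s[j]='c': π[7]=0 (border '')
j=8 s[j]='b': π[8]=1 (border 'b')
j=9 s[j]='c': k: 1→0; π[9]=0 (border '')
j=10 s[j]='a': π[10]=0 (border '')
j=11 s[j]='b': π[11]=1 (border 'b')
j=12 s[j]='b': π[12]=2 (border 'bb')
j=13 s[j]='b': k: 2→1; π[13]=2 (border 'bb')
j=14 s[j]='a': π[14]=3 (border 'bba')
j=15 s[j]='b': k: 3→0; π[15]=1 (border 'b')
j=16 s[j]='c': k: 1→0; π[16]=0 (border '')
j=17 s[j]='a': π[17]=0 (border '')
j=18 s[j]='a': π[18]=0 (border '')
j=19 s[j]='b': π[19]=1 (border 'b')
j=20 s[j]='b': π[20]=2 (border 'bb')
j=21 s[j]='b': k: 2→1; π[21]=2 (border 'bb')
j=22 s[j]='a': π[22]=3 (border 'bba')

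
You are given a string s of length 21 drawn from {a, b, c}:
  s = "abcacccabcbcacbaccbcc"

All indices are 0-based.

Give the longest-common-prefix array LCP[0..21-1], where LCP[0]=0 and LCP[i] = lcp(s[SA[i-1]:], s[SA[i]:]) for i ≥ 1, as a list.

rank | idx | suffix
   0 |   0 | abcacccabcbcacbaccbcc
   1 |   7 | abcbcacbaccbcc
   2 |  12 | acbaccbcc
   3 |  15 | accbcc
   4 |   3 | acccabcbcacbaccbcc
   5 |  14 | baccbcc
   6 |  10 | bcacbaccbcc
   7 |   1 | bcacccabcbcacbaccbcc
   8 |   8 | bcbcacbaccbcc
   9 |  18 | bcc
  10 |  20 | c
  11 |   6 | cabcbcacbaccbcc
  12 |  11 | cacbaccbcc
  13 |   2 | cacccabcbcacbaccbcc
  14 |  13 | cbaccbcc
  15 |   9 | cbcacbaccbcc
  16 |  17 | cbcc
  17 |  19 | cc
  18 |   5 | ccabcbcacbaccbcc
  19 |  16 | ccbcc
  20 |   4 | cccabcbcacbaccbcc

SA = [0, 7, 12, 15, 3, 14, 10, 1, 8, 18, 20, 6, 11, 2, 13, 9, 17, 19, 5, 16, 4]
i: (SA[i-1],SA[i]) lcp shared
  1: (0,7) 3 'abc'
  2: (7,12) 1 'a'
  3: (12,15) 2 'ac'
  4: (15,3) 3 'acc'
  5: (3,14) 0 ''
  6: (14,10) 1 'b'
  7: (10,1) 4 'bcac'
  8: (1,8) 2 'bc'
  9: (8,18) 2 'bc'
  10: (18,20) 0 ''
  11: (20,6) 1 'c'
  12: (6,11) 2 'ca'
  13: (11,2) 3 'cac'
  14: (2,13) 1 'c'
  15: (13,9) 2 'cb'
  16: (9,17) 3 'cbc'
  17: (17,19) 1 'c'
  18: (19,5) 2 'cc'
  19: (5,16) 2 'cc'
  20: (16,4) 2 'cc'

[0, 3, 1, 2, 3, 0, 1, 4, 2, 2, 0, 1, 2, 3, 1, 2, 3, 1, 2, 2, 2]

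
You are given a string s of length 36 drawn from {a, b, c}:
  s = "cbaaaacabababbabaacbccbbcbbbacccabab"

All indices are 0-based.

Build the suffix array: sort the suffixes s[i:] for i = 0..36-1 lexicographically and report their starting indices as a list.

[2, 3, 4, 16, 34, 14, 32, 7, 9, 11, 5, 17, 28, 35, 1, 15, 33, 13, 8, 10, 27, 12, 26, 25, 22, 23, 19, 31, 6, 0, 24, 21, 18, 30, 20, 29]

rank→(start, suffix):
  0 → (2, 'aaaacabababbabaacbccbbcbbbacccabab')
  1 → (3, 'aaacabababbabaacbccbbcbbbacccabab')
  2 → (4, 'aacabababbabaacbccbbcbbbacccabab')
  3 → (16, 'aacbccbbcbbbacccabab')
  4 → (34, 'ab')
  5 → (14, 'abaacbccbbcbbbacccabab')
  6 → (32, 'abab')
  7 → (7, 'abababbabaacbccbbcbbbacccabab')
  8 → (9, 'ababbabaacbccbbcbbbacccabab')
  9 → (11, 'abbabaacbccbbcbbbacccabab')
  10 → (5, 'acabababbabaacbccbbcbbbacccabab')
  11 → (17, 'acbccbbcbbbacccabab')
  12 → (28, 'acccabab')
  13 → (35, 'b')
  14 → (1, 'baaaacabababbabaacbccbbcbbbacccabab')
  15 → (15, 'baacbccbbcbbbacccabab')
  16 → (33, 'bab')
  17 → (13, 'babaacbccbbcbbbacccabab')
  18 → (8, 'bababbabaacbccbbcbbbacccabab')
  19 → (10, 'babbabaacbccbbcbbbacccabab')
  20 → (27, 'bacccabab')
  21 → (12, 'bbabaacbccbbcbbbacccabab')
  22 → (26, 'bbacccabab')
  23 → (25, 'bbbacccabab')
  24 → (22, 'bbcbbbacccabab')
  25 → (23, 'bcbbbacccabab')
  26 → (19, 'bccbbcbbbacccabab')
  27 → (31, 'cabab')
  28 → (6, 'cabababbabaacbccbbcbbbacccabab')
  29 → (0, 'cbaaaacabababbabaacbccbbcbbbacccabab')
  30 → (24, 'cbbbacccabab')
  31 → (21, 'cbbcbbbacccabab')
  32 → (18, 'cbccbbcbbbacccabab')
  33 → (30, 'ccabab')
  34 → (20, 'ccbbcbbbacccabab')
  35 → (29, 'cccabab')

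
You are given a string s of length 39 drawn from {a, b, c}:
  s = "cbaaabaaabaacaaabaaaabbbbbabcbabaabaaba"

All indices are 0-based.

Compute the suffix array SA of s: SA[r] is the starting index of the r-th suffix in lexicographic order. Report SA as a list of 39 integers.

[38, 17, 13, 2, 6, 18, 35, 14, 3, 32, 7, 19, 10, 36, 15, 4, 33, 30, 8, 20, 26, 11, 37, 16, 1, 5, 34, 31, 9, 29, 25, 24, 23, 22, 21, 27, 12, 0, 28]

rank→(start, suffix):
  0 → (38, 'a')
  1 → (17, 'aaaabbbbbabcbabaabaaba')
  2 → (13, 'aaabaaaabbbbbabcbabaabaaba')
  3 → (2, 'aaabaaabaacaaabaaaabbbbbabcbabaabaaba')
  4 → (6, 'aaabaacaaabaaaabbbbbabcbabaabaaba')
  5 → (18, 'aaabbbbbabcbabaabaaba')
  6 → (35, 'aaba')
  7 → (14, 'aabaaaabbbbbabcbabaabaaba')
  8 → (3, 'aabaaabaacaaabaaaabbbbbabcbabaabaaba')
  9 → (32, 'aabaaba')
  10 → (7, 'aabaacaaabaaaabbbbbabcbabaabaaba')
  11 → (19, 'aabbbbbabcbabaabaaba')
  12 → (10, 'aacaaabaaaabbbbbabcbabaabaaba')
  13 → (36, 'aba')
  14 → (15, 'abaaaabbbbbabcbabaabaaba')
  15 → (4, 'abaaabaacaaabaaaabbbbbabcbabaabaaba')
  16 → (33, 'abaaba')
  17 → (30, 'abaabaaba')
  18 → (8, 'abaacaaabaaaabbbbbabcbabaabaaba')
  19 → (20, 'abbbbbabcbabaabaaba')
  20 → (26, 'abcbabaabaaba')
  21 → (11, 'acaaabaaaabbbbbabcbabaabaaba')
  22 → (37, 'ba')
  23 → (16, 'baaaabbbbbabcbabaabaaba')
  24 → (1, 'baaabaaabaacaaabaaaabbbbbabcbabaabaaba')
  25 → (5, 'baaabaacaaabaaaabbbbbabcbabaabaaba')
  26 → (34, 'baaba')
  27 → (31, 'baabaaba')
  28 → (9, 'baacaaabaaaabbbbbabcbabaabaaba')
  29 → (29, 'babaabaaba')
  30 → (25, 'babcbabaabaaba')
  31 → (24, 'bbabcbabaabaaba')
  32 → (23, 'bbbabcbabaabaaba')
  33 → (22, 'bbbbabcbabaabaaba')
  34 → (21, 'bbbbbabcbabaabaaba')
  35 → (27, 'bcbabaabaaba')
  36 → (12, 'caaabaaaabbbbbabcbabaabaaba')
  37 → (0, 'cbaaabaaabaacaaabaaaabbbbbabcbabaabaaba')
  38 → (28, 'cbabaabaaba')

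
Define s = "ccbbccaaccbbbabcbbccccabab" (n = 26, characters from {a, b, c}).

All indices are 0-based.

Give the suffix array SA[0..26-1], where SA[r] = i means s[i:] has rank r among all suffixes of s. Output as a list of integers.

rank | idx | suffix
   0 |   6 | aaccbbbabcbbccccabab
   1 |  24 | ab
   2 |  22 | abab
   3 |  13 | abcbbccccabab
   4 |   7 | accbbbabcbbccccabab
   5 |  25 | b
   6 |  23 | bab
   7 |  12 | babcbbccccabab
   8 |  11 | bbabcbbccccabab
   9 |  10 | bbbabcbbccccabab
  10 |   2 | bbccaaccbbbabcbbccccabab
  11 |  16 | bbccccabab
  12 |  14 | bcbbccccabab
  13 |   3 | bccaaccbbbabcbbccccabab
  14 |  17 | bccccabab
  15 |   5 | caaccbbbabcbbccccabab
  16 |  21 | cabab
  17 |   9 | cbbbabcbbccccabab
  18 |   1 | cbbccaaccbbbabcbbccccabab
  19 |  15 | cbbccccabab
  20 |   4 | ccaaccbbbabcbbccccabab
  21 |  20 | ccabab
  22 |   8 | ccbbbabcbbccccabab
  23 |   0 | ccbbccaaccbbbabcbbccccabab
  24 |  19 | cccabab
  25 |  18 | ccccabab

[6, 24, 22, 13, 7, 25, 23, 12, 11, 10, 2, 16, 14, 3, 17, 5, 21, 9, 1, 15, 4, 20, 8, 0, 19, 18]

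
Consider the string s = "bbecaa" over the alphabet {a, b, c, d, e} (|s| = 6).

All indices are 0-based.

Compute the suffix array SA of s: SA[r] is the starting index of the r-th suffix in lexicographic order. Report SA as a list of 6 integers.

[5, 4, 0, 1, 3, 2]

sorted suffixes:
  #0 SA[0]=5  'a'
  #1 SA[1]=4  'aa'
  #2 SA[2]=0  'bbecaa'
  #3 SA[3]=1  'becaa'
  #4 SA[4]=3  'caa'
  #5 SA[5]=2  'ecaa'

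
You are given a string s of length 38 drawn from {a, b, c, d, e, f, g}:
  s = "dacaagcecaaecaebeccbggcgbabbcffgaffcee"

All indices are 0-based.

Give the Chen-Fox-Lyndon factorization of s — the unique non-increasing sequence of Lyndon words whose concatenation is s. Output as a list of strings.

["d", "ac", "aagcec", "aaecaebeccbggcgbabbcffgaffcee"]

emit factor 1: 'd' (i=0, period=1)
emit factor 2: 'ac' (i=1, period=2)
emit factor 3: 'aagcec' (i=3, period=6)
emit factor 4: 'aaecaebeccbggcgbabbcffgaffcee' (i=9, period=29)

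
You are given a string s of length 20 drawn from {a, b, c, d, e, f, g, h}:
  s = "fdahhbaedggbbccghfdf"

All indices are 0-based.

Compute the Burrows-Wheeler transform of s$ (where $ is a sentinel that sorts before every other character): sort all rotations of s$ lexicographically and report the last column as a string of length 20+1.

rank  rotation               last
    0  $fdahhbaedggbbccghfdf  f
    1  aedggbbccghfdf$fdahhb  b
    2  ahhbaedggbbccghfdf$fd  d
    3  baedggbbccghfdf$fdahh  h
    4  bbccghfdf$fdahhbaedgg  g
    5  bccghfdf$fdahhbaedggb  b
    6  ccghfdf$fdahhbaedggbb  b
    7  cghfdf$fdahhbaedggbbc  c
    8  dahhbaedggbbccghfdf$f  f
    9  df$fdahhbaedggbbccghf  f
   10  dggbbccghfdf$fdahhbae  e
   11  edggbbccghfdf$fdahhba  a
   12  f$fdahhbaedggbbccghfd  d
   13  fdahhbaedggbbccghfdf$  $
   14  fdf$fdahhbaedggbbccgh  h
   15  gbbccghfdf$fdahhbaedg  g
   16  ggbbccghfdf$fdahhbaed  d
   17  ghfdf$fdahhbaedggbbcc  c
   18  hbaedggbbccghfdf$fdah  h
   19  hfdf$fdahhbaedggbbccg  g
   20  hhbaedggbbccghfdf$fda  a

fbdhgbbcffead$hgdchga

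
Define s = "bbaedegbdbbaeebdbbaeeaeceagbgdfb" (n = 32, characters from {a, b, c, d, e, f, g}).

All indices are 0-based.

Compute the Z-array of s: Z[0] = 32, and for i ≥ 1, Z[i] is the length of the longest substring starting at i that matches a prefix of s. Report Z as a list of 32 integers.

[32, 1, 0, 0, 0, 0, 0, 1, 0, 4, 1, 0, 0, 0, 1, 0, 4, 1, 0, 0, 0, 0, 0, 0, 0, 0, 0, 1, 0, 0, 0, 1]

Z[0]=32
i=1: fresh scan; Z[1]=1 scan→box=[1,2)
i=2: fresh scan; Z[2]=0
i=3: fresh scan; Z[3]=0
i=4: fresh scan; Z[4]=0
i=5: fresh scan; Z[5]=0
i=6: fresh scan; Z[6]=0
i=7: fresh scan; Z[7]=1 scan→box=[7,8)
i=8: fresh scan; Z[8]=0
i=9: fresh scan; Z[9]=4 scan→box=[9,13)
i=10: min(r-i=3, Z[1]=1)=1; Z[10]=1
i=11: min(r-i=2, Z[2]=0)=0; Z[11]=0
i=12: min(r-i=1, Z[3]=0)=0; Z[12]=0
i=13: fresh scan; Z[13]=0
i=14: fresh scan; Z[14]=1 scan→box=[14,15)
i=15: fresh scan; Z[15]=0
i=16: fresh scan; Z[16]=4 scan→box=[16,20)
i=17: min(r-i=3, Z[1]=1)=1; Z[17]=1
i=18: min(r-i=2, Z[2]=0)=0; Z[18]=0
i=19: min(r-i=1, Z[3]=0)=0; Z[19]=0
i=20: fresh scan; Z[20]=0
i=21: fresh scan; Z[21]=0
i=22: fresh scan; Z[22]=0
i=23: fresh scan; Z[23]=0
i=24: fresh scan; Z[24]=0
i=25: fresh scan; Z[25]=0
i=26: fresh scan; Z[26]=0
i=27: fresh scan; Z[27]=1 scan→box=[27,28)
i=28: fresh scan; Z[28]=0
i=29: fresh scan; Z[29]=0
i=30: fresh scan; Z[30]=0
i=31: fresh scan; Z[31]=1 scan→box=[31,32)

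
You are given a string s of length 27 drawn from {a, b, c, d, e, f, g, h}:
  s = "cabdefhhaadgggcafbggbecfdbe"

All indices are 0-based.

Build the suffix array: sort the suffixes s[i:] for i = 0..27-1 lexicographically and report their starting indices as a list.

[8, 1, 9, 15, 2, 25, 20, 17, 0, 14, 22, 24, 3, 10, 26, 21, 4, 16, 23, 5, 19, 13, 18, 12, 11, 7, 6]

sorted suffixes:
  #0 SA[0]=8  'aadgggcafbggbecfdbe'
  #1 SA[1]=1  'abdefhhaadgggcafbggbecfdbe'
  #2 SA[2]=9  'adgggcafbggbecfdbe'
  #3 SA[3]=15  'afbggbecfdbe'
  #4 SA[4]=2  'bdefhhaadgggcafbggbecfdbe'
  #5 SA[5]=25  'be'
  #6 SA[6]=20  'becfdbe'
  #7 SA[7]=17  'bggbecfdbe'
  #8 SA[8]=0  'cabdefhhaadgggcafbggbecfdbe'
  #9 SA[9]=14  'cafbggbecfdbe'
  #10 SA[10]=22  'cfdbe'
  #11 SA[11]=24  'dbe'
  #12 SA[12]=3  'defhhaadgggcafbggbecfdbe'
  #13 SA[13]=10  'dgggcafbggbecfdbe'
  #14 SA[14]=26  'e'
  #15 SA[15]=21  'ecfdbe'
  #16 SA[16]=4  'efhhaadgggcafbggbecfdbe'
  #17 SA[17]=16  'fbggbecfdbe'
  #18 SA[18]=23  'fdbe'
  #19 SA[19]=5  'fhhaadgggcafbggbecfdbe'
  #20 SA[20]=19  'gbecfdbe'
  #21 SA[21]=13  'gcafbggbecfdbe'
  #22 SA[22]=18  'ggbecfdbe'
  #23 SA[23]=12  'ggcafbggbecfdbe'
  #24 SA[24]=11  'gggcafbggbecfdbe'
  #25 SA[25]=7  'haadgggcafbggbecfdbe'
  #26 SA[26]=6  'hhaadgggcafbggbecfdbe'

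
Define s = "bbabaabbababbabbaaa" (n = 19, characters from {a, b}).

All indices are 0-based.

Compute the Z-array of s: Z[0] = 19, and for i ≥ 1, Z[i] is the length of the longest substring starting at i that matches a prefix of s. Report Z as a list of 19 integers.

[19, 1, 0, 1, 0, 0, 5, 1, 0, 1, 0, 4, 1, 0, 3, 1, 0, 0, 0]

Z[0]=19
i=1: i≥r, start 0; Z[1]=1 extend→box=[1,2)
i=2: i≥r, start 0; Z[2]=0
i=3: i≥r, start 0; Z[3]=1 extend→box=[3,4)
i=4: i≥r, start 0; Z[4]=0
i=5: i≥r, start 0; Z[5]=0
i=6: i≥r, start 0; Z[6]=5 extend→box=[6,11)
i=7: min(r-i=4, Z[1]=1)=1; Z[7]=1
i=8: min(r-i=3, Z[2]=0)=0; Z[8]=0
i=9: min(r-i=2, Z[3]=1)=1; Z[9]=1
i=10: min(r-i=1, Z[4]=0)=0; Z[10]=0
i=11: i≥r, start 0; Z[11]=4 extend→box=[11,15)
i=12: min(r-i=3, Z[1]=1)=1; Z[12]=1
i=13: min(r-i=2, Z[2]=0)=0; Z[13]=0
i=14: min(r-i=1, Z[3]=1)=1; Z[14]=3 extend→box=[14,17)
i=15: min(r-i=2, Z[1]=1)=1; Z[15]=1
i=16: min(r-i=1, Z[2]=0)=0; Z[16]=0
i=17: i≥r, start 0; Z[17]=0
i=18: i≥r, start 0; Z[18]=0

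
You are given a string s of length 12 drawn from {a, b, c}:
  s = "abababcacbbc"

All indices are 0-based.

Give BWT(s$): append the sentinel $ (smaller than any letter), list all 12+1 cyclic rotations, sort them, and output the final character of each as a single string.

c$bbcaacbabba

rank  rotation       last
    0  $abababcacbbc  c
    1  abababcacbbc$  $
    2  ababcacbbc$ab  b
    3  abcacbbc$abab  b
    4  acbbc$abababc  c
    5  bababcacbbc$a  a
    6  babcacbbc$aba  a
    7  bbc$abababcac  c
    8  bc$abababcacb  b
    9  bcacbbc$ababa  a
   10  c$abababcacbb  b
   11  cacbbc$ababab  b
   12  cbbc$abababca  a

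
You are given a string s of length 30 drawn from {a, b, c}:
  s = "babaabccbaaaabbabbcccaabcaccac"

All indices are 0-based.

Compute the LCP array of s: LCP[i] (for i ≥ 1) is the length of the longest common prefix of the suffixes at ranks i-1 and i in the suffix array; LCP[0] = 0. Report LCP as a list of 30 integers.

[0, 3, 2, 3, 4, 1, 2, 3, 2, 3, 1, 2, 0, 3, 2, 3, 1, 2, 1, 2, 3, 0, 1, 2, 3, 1, 1, 3, 2, 2]

rank→(start, suffix):
  0 → (9, 'aaaabbabbcccaabcaccac')
  1 → (10, 'aaabbabbcccaabcaccac')
  2 → (11, 'aabbabbcccaabcaccac')
  3 → (21, 'aabcaccac')
  4 → (3, 'aabccbaaaabbabbcccaabcaccac')
  5 → (1, 'abaabccbaaaabbabbcccaabcaccac')
  6 → (12, 'abbabbcccaabcaccac')
  7 → (15, 'abbcccaabcaccac')
  8 → (22, 'abcaccac')
  9 → (4, 'abccbaaaabbabbcccaabcaccac')
  10 → (28, 'ac')
  11 → (25, 'accac')
  12 → (8, 'baaaabbabbcccaabcaccac')
  13 → (2, 'baabccbaaaabbabbcccaabcaccac')
  14 → (0, 'babaabccbaaaabbabbcccaabcaccac')
  15 → (14, 'babbcccaabcaccac')
  16 → (13, 'bbabbcccaabcaccac')
  17 → (16, 'bbcccaabcaccac')
  18 → (23, 'bcaccac')
  19 → (5, 'bccbaaaabbabbcccaabcaccac')
  20 → (17, 'bcccaabcaccac')
  21 → (29, 'c')
  22 → (20, 'caabcaccac')
  23 → (27, 'cac')
  24 → (24, 'caccac')
  25 → (7, 'cbaaaabbabbcccaabcaccac')
  26 → (19, 'ccaabcaccac')
  27 → (26, 'ccac')
  28 → (6, 'ccbaaaabbabbcccaabcaccac')
  29 → (18, 'cccaabcaccac')

SA = [9, 10, 11, 21, 3, 1, 12, 15, 22, 4, 28, 25, 8, 2, 0, 14, 13, 16, 23, 5, 17, 29, 20, 27, 24, 7, 19, 26, 6, 18]
[i] adj suffixes → lcp
  [1] 9/10 → 3 ('aaa')
  [2] 10/11 → 2 ('aa')
  [3] 11/21 → 3 ('aab')
  [4] 21/3 → 4 ('aabc')
  [5] 3/1 → 1 ('a')
  [6] 1/12 → 2 ('ab')
  [7] 12/15 → 3 ('abb')
  [8] 15/22 → 2 ('ab')
  [9] 22/4 → 3 ('abc')
  [10] 4/28 → 1 ('a')
  [11] 28/25 → 2 ('ac')
  [12] 25/8 → 0 ('')
  [13] 8/2 → 3 ('baa')
  [14] 2/0 → 2 ('ba')
  [15] 0/14 → 3 ('bab')
  [16] 14/13 → 1 ('b')
  [17] 13/16 → 2 ('bb')
  [18] 16/23 → 1 ('b')
  [19] 23/5 → 2 ('bc')
  [20] 5/17 → 3 ('bcc')
  [21] 17/29 → 0 ('')
  [22] 29/20 → 1 ('c')
  [23] 20/27 → 2 ('ca')
  [24] 27/24 → 3 ('cac')
  [25] 24/7 → 1 ('c')
  [26] 7/19 → 1 ('c')
  [27] 19/26 → 3 ('cca')
  [28] 26/6 → 2 ('cc')
  [29] 6/18 → 2 ('cc')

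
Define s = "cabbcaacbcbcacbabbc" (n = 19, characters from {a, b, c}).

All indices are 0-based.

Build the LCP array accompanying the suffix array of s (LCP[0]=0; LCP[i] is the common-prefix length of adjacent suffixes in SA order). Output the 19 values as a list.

rank→(start, suffix):
  0 → (5, 'aacbcbcacbabbc')
  1 → (15, 'abbc')
  2 → (1, 'abbcaacbcbcacbabbc')
  3 → (12, 'acbabbc')
  4 → (6, 'acbcbcacbabbc')
  5 → (14, 'babbc')
  6 → (16, 'bbc')
  7 → (2, 'bbcaacbcbcacbabbc')
  8 → (17, 'bc')
  9 → (3, 'bcaacbcbcacbabbc')
  10 → (10, 'bcacbabbc')
  11 → (8, 'bcbcacbabbc')
  12 → (18, 'c')
  13 → (4, 'caacbcbcacbabbc')
  14 → (0, 'cabbcaacbcbcacbabbc')
  15 → (11, 'cacbabbc')
  16 → (13, 'cbabbc')
  17 → (9, 'cbcacbabbc')
  18 → (7, 'cbcbcacbabbc')

SA = [5, 15, 1, 12, 6, 14, 16, 2, 17, 3, 10, 8, 18, 4, 0, 11, 13, 9, 7]
rank  pair      lcp
   1  s[5:],s[15:]  1  'a'
   2  s[15:],s[1:]  4  'abbc'
   3  s[1:],s[12:]  1  'a'
   4  s[12:],s[6:]  3  'acb'
   5  s[6:],s[14:]  0  ''
   6  s[14:],s[16:]  1  'b'
   7  s[16:],s[2:]  3  'bbc'
   8  s[2:],s[17:]  1  'b'
   9  s[17:],s[3:]  2  'bc'
  10  s[3:],s[10:]  3  'bca'
  11  s[10:],s[8:]  2  'bc'
  12  s[8:],s[18:]  0  ''
  13  s[18:],s[4:]  1  'c'
  14  s[4:],s[0:]  2  'ca'
  15  s[0:],s[11:]  2  'ca'
  16  s[11:],s[13:]  1  'c'
  17  s[13:],s[9:]  2  'cb'
  18  s[9:],s[7:]  3  'cbc'

[0, 1, 4, 1, 3, 0, 1, 3, 1, 2, 3, 2, 0, 1, 2, 2, 1, 2, 3]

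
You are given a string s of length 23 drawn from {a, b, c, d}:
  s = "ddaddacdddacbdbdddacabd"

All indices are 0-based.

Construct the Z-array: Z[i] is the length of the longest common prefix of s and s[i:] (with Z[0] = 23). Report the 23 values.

[23, 1, 0, 3, 1, 0, 0, 2, 3, 1, 0, 0, 0, 1, 0, 2, 3, 1, 0, 0, 0, 0, 1]

Z[0]=23
i=1: i≥r, start 0; Z[1]=1 extend→box=[1,2)
i=2: i≥r, start 0; Z[2]=0
i=3: i≥r, start 0; Z[3]=3 extend→box=[3,6)
i=4: min(r-i=2, Z[1]=1)=1; Z[4]=1
i=5: min(r-i=1, Z[2]=0)=0; Z[5]=0
i=6: i≥r, start 0; Z[6]=0
i=7: i≥r, start 0; Z[7]=2 extend→box=[7,9)
i=8: min(r-i=1, Z[1]=1)=1; Z[8]=3 extend→box=[8,11)
i=9: min(r-i=2, Z[1]=1)=1; Z[9]=1
i=10: min(r-i=1, Z[2]=0)=0; Z[10]=0
i=11: i≥r, start 0; Z[11]=0
i=12: i≥r, start 0; Z[12]=0
i=13: i≥r, start 0; Z[13]=1 extend→box=[13,14)
i=14: i≥r, start 0; Z[14]=0
i=15: i≥r, start 0; Z[15]=2 extend→box=[15,17)
i=16: min(r-i=1, Z[1]=1)=1; Z[16]=3 extend→box=[16,19)
i=17: min(r-i=2, Z[1]=1)=1; Z[17]=1
i=18: min(r-i=1, Z[2]=0)=0; Z[18]=0
i=19: i≥r, start 0; Z[19]=0
i=20: i≥r, start 0; Z[20]=0
i=21: i≥r, start 0; Z[21]=0
i=22: i≥r, start 0; Z[22]=1 extend→box=[22,23)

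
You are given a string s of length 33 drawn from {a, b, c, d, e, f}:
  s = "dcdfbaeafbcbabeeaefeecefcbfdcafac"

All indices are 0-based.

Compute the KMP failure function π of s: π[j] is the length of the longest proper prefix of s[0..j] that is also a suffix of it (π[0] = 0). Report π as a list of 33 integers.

[0, 0, 1, 0, 0, 0, 0, 0, 0, 0, 0, 0, 0, 0, 0, 0, 0, 0, 0, 0, 0, 0, 0, 0, 0, 0, 0, 1, 2, 0, 0, 0, 0]

π[0] = 0
j=1 s[j]='c': π[1]=0 (border '')
j=2 s[j]='d': π[2]=1 (border 'd')
j=3 s[j]='f': k: 1→0; π[3]=0 (border '')
j=4 s[j]='b': π[4]=0 (border '')
j=5 s[j]='a': π[5]=0 (border '')
j=6 s[j]='e': π[6]=0 (border '')
j=7 s[j]='a': π[7]=0 (border '')
j=8 s[j]='f': π[8]=0 (border '')
j=9 s[j]='b': π[9]=0 (border '')
j=10 s[j]='c': π[10]=0 (border '')
j=11 s[j]='b': π[11]=0 (border '')
j=12 s[j]='a': π[12]=0 (border '')
j=13 s[j]='b': π[13]=0 (border '')
j=14 s[j]='e': π[14]=0 (border '')
j=15 s[j]='e': π[15]=0 (border '')
j=16 s[j]='a': π[16]=0 (border '')
j=17 s[j]='e': π[17]=0 (border '')
j=18 s[j]='f': π[18]=0 (border '')
j=19 s[j]='e': π[19]=0 (border '')
j=20 s[j]='e': π[20]=0 (border '')
j=21 s[j]='c': π[21]=0 (border '')
j=22 s[j]='e': π[22]=0 (border '')
j=23 s[j]='f': π[23]=0 (border '')
j=24 s[j]='c': π[24]=0 (border '')
j=25 s[j]='b': π[25]=0 (border '')
j=26 s[j]='f': π[26]=0 (border '')
j=27 s[j]='d': π[27]=1 (border 'd')
j=28 s[j]='c': π[28]=2 (border 'dc')
j=29 s[j]='a': k: 2→0; π[29]=0 (border '')
j=30 s[j]='f': π[30]=0 (border '')
j=31 s[j]='a': π[31]=0 (border '')
j=32 s[j]='c': π[32]=0 (border '')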